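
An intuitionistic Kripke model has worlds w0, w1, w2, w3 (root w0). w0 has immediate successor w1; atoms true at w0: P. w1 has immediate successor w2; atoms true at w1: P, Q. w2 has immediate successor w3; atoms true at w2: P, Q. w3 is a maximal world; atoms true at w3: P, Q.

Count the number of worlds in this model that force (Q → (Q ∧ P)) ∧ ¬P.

w0: does not force it — w0 ⊮ (Q → (Q ∧ P)) ∧ ¬P since w0 fails ¬P.
w1: does not force it — w1 ⊮ (Q → (Q ∧ P)) ∧ ¬P since w1 fails ¬P.
w2: does not force it.
w3: does not force it.
Worlds forcing the formula: { }.

0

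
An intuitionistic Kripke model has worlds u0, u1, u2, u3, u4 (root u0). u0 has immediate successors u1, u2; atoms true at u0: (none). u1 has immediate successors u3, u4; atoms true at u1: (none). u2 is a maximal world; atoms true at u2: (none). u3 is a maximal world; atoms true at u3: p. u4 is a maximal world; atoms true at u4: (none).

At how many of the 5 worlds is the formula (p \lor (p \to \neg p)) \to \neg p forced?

u0: does not force it — u0 \nVdash (p \lor (p \to \neg p)) \to \neg p: at the accessible world u3, u3 \Vdash p \lor (p \to \neg p) but u3 \nVdash \neg p.
u1: does not force it.
u2: forces it.
u3: does not force it.
u4: forces it.
Worlds forcing the formula: {u2, u4}.

2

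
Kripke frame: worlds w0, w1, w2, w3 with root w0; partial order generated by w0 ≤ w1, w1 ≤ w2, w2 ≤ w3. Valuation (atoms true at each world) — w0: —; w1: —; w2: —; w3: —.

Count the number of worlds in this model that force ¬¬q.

w0: does not force it — w0 ⊮ ¬¬q since w0 is accessible from w0 and w0 ⊩ ¬q.
w1: does not force it.
w2: does not force it.
w3: does not force it.
Worlds forcing the formula: { }.

0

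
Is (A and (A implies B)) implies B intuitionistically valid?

This is modus ponens in implicational form, which is intuitionistically derivable.
If a world forces A and A implies B, then applying the implication at that world (which is accessible from itself) gives B.

Yes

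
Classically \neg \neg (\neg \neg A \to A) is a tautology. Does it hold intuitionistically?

This is the double negation of double-negation elimination, which is intuitionistically derivable.
By Glivenko's theorem the double negation of any classical propositional tautology is intuitionistically provable; \neg \neg A \to A is classically a tautology.

Yes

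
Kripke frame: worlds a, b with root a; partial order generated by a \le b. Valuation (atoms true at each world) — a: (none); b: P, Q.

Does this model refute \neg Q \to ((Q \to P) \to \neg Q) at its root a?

a \Vdash \neg Q \to ((Q \to P) \to \neg Q) vacuously: no world accessible from a forces the antecedent \neg Q.
So the root a forces \neg Q \to ((Q \to P) \to \neg Q); the model is not a countermodel.

No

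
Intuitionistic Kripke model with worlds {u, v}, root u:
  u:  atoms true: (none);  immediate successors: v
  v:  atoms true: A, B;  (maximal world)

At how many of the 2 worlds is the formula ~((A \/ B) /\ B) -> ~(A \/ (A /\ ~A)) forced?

2

u: forces it.
v: forces it.
Worlds forcing the formula: {u, v}.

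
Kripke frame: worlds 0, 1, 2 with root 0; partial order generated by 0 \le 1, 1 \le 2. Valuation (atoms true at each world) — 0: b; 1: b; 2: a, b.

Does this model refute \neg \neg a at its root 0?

0 \Vdash \neg \neg a: no world accessible from 0 forces \neg a.
So the root 0 forces \neg \neg a; the model is not a countermodel.

No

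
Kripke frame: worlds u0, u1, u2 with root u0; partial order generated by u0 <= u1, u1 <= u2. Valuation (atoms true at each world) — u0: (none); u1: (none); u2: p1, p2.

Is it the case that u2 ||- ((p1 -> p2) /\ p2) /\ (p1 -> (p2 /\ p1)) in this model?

u2 ||- ((p1 -> p2) /\ p2) /\ (p1 -> (p2 /\ p1)) since u2 forces both conjuncts.

Yes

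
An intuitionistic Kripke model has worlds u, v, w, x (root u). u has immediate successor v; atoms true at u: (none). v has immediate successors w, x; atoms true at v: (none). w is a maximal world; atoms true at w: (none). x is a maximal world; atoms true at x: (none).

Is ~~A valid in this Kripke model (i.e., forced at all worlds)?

No

Not every world: u ||-/- ~~A.
u ||-/- ~~A since u is accessible from u and u ||- ~A.
u ||- ~A: no world accessible from u forces A.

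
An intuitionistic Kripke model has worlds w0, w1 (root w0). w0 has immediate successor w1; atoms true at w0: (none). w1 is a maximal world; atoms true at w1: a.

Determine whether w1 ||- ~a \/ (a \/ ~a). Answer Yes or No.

Yes

w1 ||- ~a \/ (a \/ ~a) via the disjunct a \/ ~a.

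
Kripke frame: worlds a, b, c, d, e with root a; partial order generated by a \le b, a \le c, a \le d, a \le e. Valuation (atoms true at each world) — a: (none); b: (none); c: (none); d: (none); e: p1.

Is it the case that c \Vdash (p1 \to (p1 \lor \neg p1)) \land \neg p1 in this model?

c \Vdash (p1 \to (p1 \lor \neg p1)) \land \neg p1 since c forces both conjuncts.

Yes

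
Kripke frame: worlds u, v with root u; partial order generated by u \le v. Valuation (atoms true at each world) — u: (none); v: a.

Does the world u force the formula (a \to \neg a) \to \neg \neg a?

u \Vdash (a \to \neg a) \to \neg \neg a vacuously: no world accessible from u forces the antecedent a \to \neg a.

Yes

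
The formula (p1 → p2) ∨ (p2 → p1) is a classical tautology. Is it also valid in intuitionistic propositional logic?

This is the Gödel–Dummett linearity axiom, which is not intuitionistically valid.
A Kripke countermodel: worlds a, b, c; order generated by a ≤ b, a ≤ c; atoms true at each world — a:{}; b:{p1}; c:{p2}.
a ⊮ (p1 → p2) ∨ (p2 → p1): neither disjunct is forced at a.
a ⊮ p1 → p2: at the accessible world b, b ⊩ p1 but b ⊮ p2.
b lacks atom p2, so b ⊮ p2.
So the root a does not force the formula.

No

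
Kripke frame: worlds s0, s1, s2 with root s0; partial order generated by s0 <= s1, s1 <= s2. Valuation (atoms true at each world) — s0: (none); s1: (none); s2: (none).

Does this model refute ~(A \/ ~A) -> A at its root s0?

s0 ||- ~(A \/ ~A) -> A vacuously: no world accessible from s0 forces the antecedent ~(A \/ ~A).
So the root s0 forces ~(A \/ ~A) -> A; the model is not a countermodel.

No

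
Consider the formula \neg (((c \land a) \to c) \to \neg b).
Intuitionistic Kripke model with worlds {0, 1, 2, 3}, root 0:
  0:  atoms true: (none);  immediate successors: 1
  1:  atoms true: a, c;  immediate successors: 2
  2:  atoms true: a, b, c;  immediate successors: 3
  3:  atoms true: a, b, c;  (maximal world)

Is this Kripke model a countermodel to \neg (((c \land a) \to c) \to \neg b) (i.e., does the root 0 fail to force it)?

No

0 \Vdash \neg (((c \land a) \to c) \to \neg b): no world accessible from 0 forces ((c \land a) \to c) \to \neg b.
So the root 0 forces \neg (((c \land a) \to c) \to \neg b); the model is not a countermodel.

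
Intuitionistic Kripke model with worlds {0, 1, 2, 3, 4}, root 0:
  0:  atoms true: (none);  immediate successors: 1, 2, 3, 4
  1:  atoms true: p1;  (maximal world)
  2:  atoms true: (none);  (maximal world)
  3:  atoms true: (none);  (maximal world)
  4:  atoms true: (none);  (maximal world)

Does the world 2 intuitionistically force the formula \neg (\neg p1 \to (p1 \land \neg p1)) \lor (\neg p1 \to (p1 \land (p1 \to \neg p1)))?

Yes

2 \Vdash \neg (\neg p1 \to (p1 \land \neg p1)) \lor (\neg p1 \to (p1 \land (p1 \to \neg p1))) via the disjunct \neg (\neg p1 \to (p1 \land \neg p1)).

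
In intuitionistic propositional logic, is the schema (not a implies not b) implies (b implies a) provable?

No

This is the converse of contraposition, which is not intuitionistically valid.
A Kripke countermodel: worlds 0, 1; order generated by 0 <= 1; atoms true at each world — 0:{b}; 1:{a,b}.
0 does not force (not a implies not b) implies (b implies a): already at 0 itself, 0 forces not a implies not b but 0 does not force b implies a.
0 does not force b implies a: already at 0 itself, 0 forces b but 0 does not force a.
0 lacks atom a, so 0 does not force a.
So the root 0 does not force the formula.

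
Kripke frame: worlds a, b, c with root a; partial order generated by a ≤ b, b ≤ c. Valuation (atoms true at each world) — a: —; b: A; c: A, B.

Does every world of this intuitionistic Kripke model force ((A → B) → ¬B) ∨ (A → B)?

No

Not every world: a ⊮ ((A → B) → ¬B) ∨ (A → B).
a ⊮ ((A → B) → ¬B) ∨ (A → B): neither disjunct is forced at a.
a ⊮ (A → B) → ¬B: at the accessible world c, c ⊩ A → B but c ⊮ ¬B.
c ⊮ ¬B since c is accessible from c and c ⊩ B.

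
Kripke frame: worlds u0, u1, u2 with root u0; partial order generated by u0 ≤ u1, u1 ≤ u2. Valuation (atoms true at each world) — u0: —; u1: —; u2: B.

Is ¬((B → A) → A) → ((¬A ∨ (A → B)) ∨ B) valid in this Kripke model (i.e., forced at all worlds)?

Yes

u0 ⊩ ¬((B → A) → A) → ((¬A ∨ (A → B)) ∨ B) vacuously: no world accessible from u0 forces the antecedent ¬((B → A) → A).
Since the root u0 forces ¬((B → A) → A) → ((¬A ∨ (A → B)) ∨ B) and forcing is persistent (monotone upward), every world forces it.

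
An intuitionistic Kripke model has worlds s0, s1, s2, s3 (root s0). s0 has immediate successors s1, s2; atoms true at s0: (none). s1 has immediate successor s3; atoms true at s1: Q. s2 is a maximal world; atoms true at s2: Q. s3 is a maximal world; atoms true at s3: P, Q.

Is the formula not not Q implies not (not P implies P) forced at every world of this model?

No

Not every world: s0 does not force not not Q implies not (not P implies P).
s0 does not force not not Q implies not (not P implies P): already at s0 itself, s0 forces not not Q but s0 does not force not (not P implies P).
s0 does not force not (not P implies P) since s1 is accessible from s0 and s1 forces not P implies P.
s1 forces not P implies P vacuously: no world accessible from s1 forces the antecedent not P.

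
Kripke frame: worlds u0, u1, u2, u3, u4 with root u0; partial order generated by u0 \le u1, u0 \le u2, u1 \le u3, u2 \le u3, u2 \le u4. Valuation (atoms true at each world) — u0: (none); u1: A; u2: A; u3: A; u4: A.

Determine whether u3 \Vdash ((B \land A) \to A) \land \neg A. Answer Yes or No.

u3 \nVdash ((B \land A) \to A) \land \neg A since u3 fails \neg A.

No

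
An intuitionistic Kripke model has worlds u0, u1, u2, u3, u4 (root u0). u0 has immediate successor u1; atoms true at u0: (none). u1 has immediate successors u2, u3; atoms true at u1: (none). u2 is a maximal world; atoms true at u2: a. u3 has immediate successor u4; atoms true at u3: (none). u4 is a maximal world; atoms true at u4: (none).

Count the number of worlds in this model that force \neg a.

2

u0: does not force it — u0 \nVdash \neg a since u2 is accessible from u0 and u2 \Vdash a.
u1: does not force it.
u2: does not force it.
u3: forces it.
u4: forces it.
Worlds forcing the formula: {u3, u4}.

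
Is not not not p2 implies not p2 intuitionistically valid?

This is triple-negation reduction, which is intuitionistically derivable.
Assume not not not p2 and suppose p2. Then not not p2 (double-negation introduction), contradicting not not not p2. So not p2.

Yes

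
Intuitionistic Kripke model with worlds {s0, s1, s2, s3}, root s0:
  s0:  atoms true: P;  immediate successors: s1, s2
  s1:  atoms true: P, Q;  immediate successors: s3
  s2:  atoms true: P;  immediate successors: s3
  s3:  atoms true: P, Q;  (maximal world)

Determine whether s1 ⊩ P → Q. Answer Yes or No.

s1 ⊩ P → Q: every world accessible from s1 that forces P (namely s1, s3) also forces Q.

Yes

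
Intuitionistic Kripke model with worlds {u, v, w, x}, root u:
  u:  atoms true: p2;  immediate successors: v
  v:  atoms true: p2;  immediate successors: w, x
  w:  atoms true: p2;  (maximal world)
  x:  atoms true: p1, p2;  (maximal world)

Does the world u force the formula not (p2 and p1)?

u does not force not (p2 and p1) since x is accessible from u and x forces p2 and p1.
x forces p2 and p1 since x forces both conjuncts.

No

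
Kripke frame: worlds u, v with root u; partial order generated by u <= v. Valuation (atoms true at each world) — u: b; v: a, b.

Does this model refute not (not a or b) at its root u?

u does not force not (not a or b) since u is accessible from u and u forces not a or b.
u forces not a or b via the disjunct b.
So the root u does not force not (not a or b); the model is a countermodel.

Yes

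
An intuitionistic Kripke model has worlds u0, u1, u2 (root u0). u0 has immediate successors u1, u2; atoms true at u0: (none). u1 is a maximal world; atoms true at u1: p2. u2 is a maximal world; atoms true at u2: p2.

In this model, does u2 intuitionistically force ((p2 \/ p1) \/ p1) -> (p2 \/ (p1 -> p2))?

Yes

u2 ||- ((p2 \/ p1) \/ p1) -> (p2 \/ (p1 -> p2)): every world accessible from u2 that forces (p2 \/ p1) \/ p1 (namely u2) also forces p2 \/ (p1 -> p2).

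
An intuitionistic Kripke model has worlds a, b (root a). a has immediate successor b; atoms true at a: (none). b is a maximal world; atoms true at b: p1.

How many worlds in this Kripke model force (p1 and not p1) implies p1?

2

a: forces it.
b: forces it.
Worlds forcing the formula: {a, b}.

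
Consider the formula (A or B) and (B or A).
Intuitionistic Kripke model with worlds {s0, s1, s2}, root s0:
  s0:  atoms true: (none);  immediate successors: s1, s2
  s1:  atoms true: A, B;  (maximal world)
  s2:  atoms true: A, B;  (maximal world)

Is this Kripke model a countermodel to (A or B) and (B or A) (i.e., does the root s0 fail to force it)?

s0 does not force (A or B) and (B or A) since s0 fails A or B.
So the root s0 does not force (A or B) and (B or A); the model is a countermodel.

Yes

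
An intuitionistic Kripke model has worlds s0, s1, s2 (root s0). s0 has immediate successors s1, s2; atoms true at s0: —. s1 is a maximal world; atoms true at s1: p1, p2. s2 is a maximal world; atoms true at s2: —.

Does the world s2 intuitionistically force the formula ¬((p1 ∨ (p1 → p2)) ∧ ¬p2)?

s2 ⊮ ¬((p1 ∨ (p1 → p2)) ∧ ¬p2) since s2 is accessible from s2 and s2 ⊩ (p1 ∨ (p1 → p2)) ∧ ¬p2.
s2 ⊩ (p1 ∨ (p1 → p2)) ∧ ¬p2 since s2 forces both conjuncts.

No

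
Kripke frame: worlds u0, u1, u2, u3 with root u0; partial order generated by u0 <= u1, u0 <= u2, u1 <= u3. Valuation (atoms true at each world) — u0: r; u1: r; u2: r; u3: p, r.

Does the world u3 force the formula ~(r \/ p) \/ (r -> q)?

No

u3 ||-/- ~(r \/ p) \/ (r -> q): neither disjunct is forced at u3.
u3 ||-/- ~(r \/ p) since u3 is accessible from u3 and u3 ||- r \/ p.
u3 ||- r \/ p via the disjunct r.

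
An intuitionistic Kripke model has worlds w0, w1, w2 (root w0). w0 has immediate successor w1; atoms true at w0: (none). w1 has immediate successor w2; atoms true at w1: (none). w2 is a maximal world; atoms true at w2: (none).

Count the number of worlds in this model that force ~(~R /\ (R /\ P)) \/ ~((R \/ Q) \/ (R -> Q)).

3

w0: forces it.
w1: forces it.
w2: forces it.
Worlds forcing the formula: {w0, w1, w2}.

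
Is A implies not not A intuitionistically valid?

Yes

This is double-negation introduction, which is intuitionistically derivable.
If a world forces A then every accessible world forces A (persistence), so none forces not A; hence not not A.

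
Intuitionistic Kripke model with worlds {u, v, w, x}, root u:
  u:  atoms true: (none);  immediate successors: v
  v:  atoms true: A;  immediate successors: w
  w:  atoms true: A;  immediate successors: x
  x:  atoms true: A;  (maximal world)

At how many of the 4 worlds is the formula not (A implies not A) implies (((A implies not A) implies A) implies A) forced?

3

u: does not force it — u does not force not (A implies not A) implies (((A implies not A) implies A) implies A): already at u itself, u forces not (A implies not A) but u does not force ((A implies not A) implies A) implies A.
v: forces it.
w: forces it.
x: forces it.
Worlds forcing the formula: {v, w, x}.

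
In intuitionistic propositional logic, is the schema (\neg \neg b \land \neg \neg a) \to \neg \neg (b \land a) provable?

Yes

This is the distribution of double negation over conjunction, which is intuitionistically derivable.
Assume \neg \neg b, \neg \neg a, and \neg (b \land a). From b we'd get \neg a (since b \land a is refuted), contradicting \neg \neg a; so \neg b, contradicting \neg \neg b.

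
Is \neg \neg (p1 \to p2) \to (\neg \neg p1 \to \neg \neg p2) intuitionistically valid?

Yes

This is the distribution of double negation over implication, which is intuitionistically derivable.
Assume \neg \neg (p1 \to p2) and \neg \neg p1; suppose \neg p2. Then p1 \to p2 would give \neg p1 (by contraposition), contradicting \neg \neg p1; so \neg (p1 \to p2), contradicting \neg \neg (p1 \to p2). Hence \neg \neg p2.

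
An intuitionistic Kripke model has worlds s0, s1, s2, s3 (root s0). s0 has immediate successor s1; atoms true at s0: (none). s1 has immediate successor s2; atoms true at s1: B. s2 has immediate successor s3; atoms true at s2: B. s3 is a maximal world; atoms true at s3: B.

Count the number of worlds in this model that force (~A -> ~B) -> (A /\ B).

4

s0: forces it.
s1: forces it.
s2: forces it.
s3: forces it.
Worlds forcing the formula: {s0, s1, s2, s3}.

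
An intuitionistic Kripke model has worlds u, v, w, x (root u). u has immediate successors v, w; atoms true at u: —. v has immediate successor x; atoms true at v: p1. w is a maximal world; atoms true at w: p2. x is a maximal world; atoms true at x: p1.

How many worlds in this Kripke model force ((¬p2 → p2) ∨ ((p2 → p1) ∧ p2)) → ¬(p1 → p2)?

2

u: does not force it — u ⊮ ((¬p2 → p2) ∨ ((p2 → p1) ∧ p2)) → ¬(p1 → p2): at the accessible world w, w ⊩ (¬p2 → p2) ∨ ((p2 → p1) ∧ p2) but w ⊮ ¬(p1 → p2).
v: forces it.
w: does not force it — w ⊮ ((¬p2 → p2) ∨ ((p2 → p1) ∧ p2)) → ¬(p1 → p2): already at w itself, w ⊩ (¬p2 → p2) ∨ ((p2 → p1) ∧ p2) but w ⊮ ¬(p1 → p2).
x: forces it.
Worlds forcing the formula: {v, x}.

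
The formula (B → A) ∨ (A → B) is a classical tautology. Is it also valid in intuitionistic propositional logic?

No

This is the Gödel–Dummett linearity axiom, which is not intuitionistically valid.
A Kripke countermodel: worlds u0, u1, u2; order generated by u0 ≤ u1, u0 ≤ u2; atoms true at each world — u0:{}; u1:{B}; u2:{A}.
u0 ⊮ (B → A) ∨ (A → B): neither disjunct is forced at u0.
u0 ⊮ B → A: at the accessible world u1, u1 ⊩ B but u1 ⊮ A.
u1 lacks atom A, so u1 ⊮ A.
So the root u0 does not force the formula.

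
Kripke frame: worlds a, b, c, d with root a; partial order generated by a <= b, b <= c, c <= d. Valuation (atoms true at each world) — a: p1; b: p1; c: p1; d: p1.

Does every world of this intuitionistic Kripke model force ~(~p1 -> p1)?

Not every world: a ||-/- ~(~p1 -> p1).
a ||-/- ~(~p1 -> p1) since a is accessible from a and a ||- ~p1 -> p1.
a ||- ~p1 -> p1 vacuously: no world accessible from a forces the antecedent ~p1.

No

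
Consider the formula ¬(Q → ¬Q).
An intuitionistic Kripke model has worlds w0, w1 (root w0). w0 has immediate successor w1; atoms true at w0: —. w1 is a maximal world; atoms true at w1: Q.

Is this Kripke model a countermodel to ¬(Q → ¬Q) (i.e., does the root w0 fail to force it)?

w0 ⊩ ¬(Q → ¬Q): no world accessible from w0 forces Q → ¬Q.
So the root w0 forces ¬(Q → ¬Q); the model is not a countermodel.

No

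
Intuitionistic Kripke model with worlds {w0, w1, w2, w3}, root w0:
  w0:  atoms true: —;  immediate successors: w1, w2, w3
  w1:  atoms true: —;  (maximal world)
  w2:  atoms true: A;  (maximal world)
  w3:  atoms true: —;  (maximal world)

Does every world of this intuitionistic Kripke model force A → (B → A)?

Yes

w0 ⊩ A → (B → A): every world accessible from w0 that forces A (namely w2) also forces B → A.
Since the root w0 forces A → (B → A) and forcing is persistent (monotone upward), every world forces it.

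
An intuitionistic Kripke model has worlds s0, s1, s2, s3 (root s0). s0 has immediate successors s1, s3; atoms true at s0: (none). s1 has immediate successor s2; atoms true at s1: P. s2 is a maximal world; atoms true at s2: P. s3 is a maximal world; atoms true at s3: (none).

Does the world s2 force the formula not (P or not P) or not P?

No

s2 does not force not (P or not P) or not P: neither disjunct is forced at s2.
s2 does not force not (P or not P) since s2 is accessible from s2 and s2 forces P or not P.
s2 forces P or not P via the disjunct P.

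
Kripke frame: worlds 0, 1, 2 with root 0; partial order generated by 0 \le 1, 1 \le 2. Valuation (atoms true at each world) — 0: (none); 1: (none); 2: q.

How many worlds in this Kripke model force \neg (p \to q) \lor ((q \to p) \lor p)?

0: does not force it — 0 \nVdash \neg (p \to q) \lor ((q \to p) \lor p): neither disjunct is forced at 0.
1: does not force it — 1 \nVdash \neg (p \to q) \lor ((q \to p) \lor p): neither disjunct is forced at 1.
2: does not force it.
Worlds forcing the formula: { }.

0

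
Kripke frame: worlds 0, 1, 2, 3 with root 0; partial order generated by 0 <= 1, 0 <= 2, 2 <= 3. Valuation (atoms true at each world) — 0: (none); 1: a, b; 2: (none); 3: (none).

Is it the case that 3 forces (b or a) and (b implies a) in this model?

No

3 does not force (b or a) and (b implies a) since 3 fails b or a.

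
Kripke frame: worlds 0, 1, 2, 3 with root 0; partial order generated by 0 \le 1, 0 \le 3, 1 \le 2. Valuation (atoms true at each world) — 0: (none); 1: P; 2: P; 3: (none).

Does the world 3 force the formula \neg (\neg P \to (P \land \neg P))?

Yes

3 \Vdash \neg (\neg P \to (P \land \neg P)): no world accessible from 3 forces \neg P \to (P \land \neg P).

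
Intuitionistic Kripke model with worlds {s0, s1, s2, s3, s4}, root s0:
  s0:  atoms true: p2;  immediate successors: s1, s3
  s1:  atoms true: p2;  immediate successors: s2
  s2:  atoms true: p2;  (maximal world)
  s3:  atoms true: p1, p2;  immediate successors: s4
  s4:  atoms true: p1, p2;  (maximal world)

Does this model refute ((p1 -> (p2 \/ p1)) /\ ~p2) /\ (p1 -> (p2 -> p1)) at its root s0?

s0 ||-/- ((p1 -> (p2 \/ p1)) /\ ~p2) /\ (p1 -> (p2 -> p1)) since s0 fails (p1 -> (p2 \/ p1)) /\ ~p2.
So the root s0 does not force ((p1 -> (p2 \/ p1)) /\ ~p2) /\ (p1 -> (p2 -> p1)); the model is a countermodel.

Yes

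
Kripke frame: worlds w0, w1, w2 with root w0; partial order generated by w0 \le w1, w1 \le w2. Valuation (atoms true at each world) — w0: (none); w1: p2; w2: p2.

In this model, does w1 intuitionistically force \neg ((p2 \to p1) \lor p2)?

w1 \nVdash \neg ((p2 \to p1) \lor p2) since w1 is accessible from w1 and w1 \Vdash (p2 \to p1) \lor p2.
w1 \Vdash (p2 \to p1) \lor p2 via the disjunct p2.

No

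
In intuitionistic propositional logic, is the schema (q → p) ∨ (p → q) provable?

This is the Gödel–Dummett linearity axiom, which is not intuitionistically valid.
A Kripke countermodel: worlds u, v, w; order generated by u ≤ v, u ≤ w; atoms true at each world — u:{}; v:{q}; w:{p}.
u ⊮ (q → p) ∨ (p → q): neither disjunct is forced at u.
u ⊮ q → p: at the accessible world v, v ⊩ q but v ⊮ p.
v lacks atom p, so v ⊮ p.
So the root u does not force the formula.

No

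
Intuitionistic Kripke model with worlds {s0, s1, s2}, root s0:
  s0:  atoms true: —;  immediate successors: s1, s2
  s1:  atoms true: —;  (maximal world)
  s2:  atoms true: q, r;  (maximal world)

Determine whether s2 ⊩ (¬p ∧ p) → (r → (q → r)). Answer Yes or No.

Yes

s2 ⊩ (¬p ∧ p) → (r → (q → r)) vacuously: no world accessible from s2 forces the antecedent ¬p ∧ p.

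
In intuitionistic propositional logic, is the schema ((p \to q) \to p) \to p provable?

This is Peirce's law, which is not intuitionistically valid.
A Kripke countermodel: worlds 0, 1; order generated by 0 \le 1; atoms true at each world — 0:{}; 1:{p}.
0 \nVdash ((p \to q) \to p) \to p: already at 0 itself, 0 \Vdash (p \to q) \to p but 0 \nVdash p.
0 lacks atom p, so 0 \nVdash p.
So the root 0 does not force the formula.

No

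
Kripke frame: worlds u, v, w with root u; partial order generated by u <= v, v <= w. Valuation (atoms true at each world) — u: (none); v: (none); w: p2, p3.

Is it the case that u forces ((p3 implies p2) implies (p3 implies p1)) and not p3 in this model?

No

u does not force ((p3 implies p2) implies (p3 implies p1)) and not p3 since u fails (p3 implies p2) implies (p3 implies p1).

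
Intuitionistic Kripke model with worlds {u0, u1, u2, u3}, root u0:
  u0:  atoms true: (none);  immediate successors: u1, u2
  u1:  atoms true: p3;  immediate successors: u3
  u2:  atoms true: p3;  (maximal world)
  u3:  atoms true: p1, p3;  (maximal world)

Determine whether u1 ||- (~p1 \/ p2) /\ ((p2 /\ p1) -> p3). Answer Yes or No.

u1 ||-/- (~p1 \/ p2) /\ ((p2 /\ p1) -> p3) since u1 fails ~p1 \/ p2.

No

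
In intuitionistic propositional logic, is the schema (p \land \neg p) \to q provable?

Yes

This is an instance of ex falso quodlibet, which is intuitionistically derivable.
No world can force both p and \neg p, so the antecedent p \land \neg p is never forced and the implication holds vacuously at every world.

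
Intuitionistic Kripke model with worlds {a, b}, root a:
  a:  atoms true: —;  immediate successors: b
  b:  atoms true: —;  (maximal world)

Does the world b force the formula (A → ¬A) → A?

No

b ⊮ (A → ¬A) → A: already at b itself, b ⊩ A → ¬A but b ⊮ A.
b lacks atom A, so b ⊮ A.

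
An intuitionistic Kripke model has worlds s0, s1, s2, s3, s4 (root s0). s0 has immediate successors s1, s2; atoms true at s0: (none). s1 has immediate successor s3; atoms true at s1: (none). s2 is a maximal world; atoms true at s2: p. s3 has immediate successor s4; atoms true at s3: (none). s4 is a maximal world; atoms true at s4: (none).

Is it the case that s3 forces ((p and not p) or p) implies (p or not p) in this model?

Yes

s3 forces ((p and not p) or p) implies (p or not p) vacuously: no world accessible from s3 forces the antecedent (p and not p) or p.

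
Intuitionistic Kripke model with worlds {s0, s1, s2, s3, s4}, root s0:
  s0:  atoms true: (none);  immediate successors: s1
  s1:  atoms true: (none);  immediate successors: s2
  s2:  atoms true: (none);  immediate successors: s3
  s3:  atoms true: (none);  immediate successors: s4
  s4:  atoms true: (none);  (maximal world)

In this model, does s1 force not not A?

No

s1 does not force not not A since s1 is accessible from s1 and s1 forces not A.
s1 forces not A: no world accessible from s1 forces A.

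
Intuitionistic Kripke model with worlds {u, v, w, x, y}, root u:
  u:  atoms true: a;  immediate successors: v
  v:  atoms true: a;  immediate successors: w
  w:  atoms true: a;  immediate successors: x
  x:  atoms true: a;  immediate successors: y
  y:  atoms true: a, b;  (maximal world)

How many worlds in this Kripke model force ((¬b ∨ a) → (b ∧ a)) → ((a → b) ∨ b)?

5

u: forces it.
v: forces it.
w: forces it.
x: forces it.
y: forces it.
Worlds forcing the formula: {u, v, w, x, y}.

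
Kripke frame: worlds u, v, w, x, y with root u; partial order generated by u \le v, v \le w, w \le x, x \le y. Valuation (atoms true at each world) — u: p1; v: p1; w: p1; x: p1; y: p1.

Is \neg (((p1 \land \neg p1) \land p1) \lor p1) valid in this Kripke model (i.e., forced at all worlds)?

Not every world: u \nVdash \neg (((p1 \land \neg p1) \land p1) \lor p1).
u \nVdash \neg (((p1 \land \neg p1) \land p1) \lor p1) since u is accessible from u and u \Vdash ((p1 \land \neg p1) \land p1) \lor p1.
u \Vdash ((p1 \land \neg p1) \land p1) \lor p1 via the disjunct p1.

No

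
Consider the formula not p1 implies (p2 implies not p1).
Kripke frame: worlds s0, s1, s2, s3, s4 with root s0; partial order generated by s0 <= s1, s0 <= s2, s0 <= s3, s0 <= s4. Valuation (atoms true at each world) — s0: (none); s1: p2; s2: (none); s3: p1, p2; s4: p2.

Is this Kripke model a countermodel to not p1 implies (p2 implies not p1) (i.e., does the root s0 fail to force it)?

s0 forces not p1 implies (p2 implies not p1): every world accessible from s0 that forces not p1 (namely s1, s2, s4) also forces p2 implies not p1.
So the root s0 forces not p1 implies (p2 implies not p1); the model is not a countermodel.

No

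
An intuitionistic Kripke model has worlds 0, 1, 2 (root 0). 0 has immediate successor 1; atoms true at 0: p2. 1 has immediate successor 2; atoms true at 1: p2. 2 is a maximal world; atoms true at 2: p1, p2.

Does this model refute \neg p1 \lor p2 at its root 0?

No

0 \Vdash \neg p1 \lor p2 via the disjunct p2.
So the root 0 forces \neg p1 \lor p2; the model is not a countermodel.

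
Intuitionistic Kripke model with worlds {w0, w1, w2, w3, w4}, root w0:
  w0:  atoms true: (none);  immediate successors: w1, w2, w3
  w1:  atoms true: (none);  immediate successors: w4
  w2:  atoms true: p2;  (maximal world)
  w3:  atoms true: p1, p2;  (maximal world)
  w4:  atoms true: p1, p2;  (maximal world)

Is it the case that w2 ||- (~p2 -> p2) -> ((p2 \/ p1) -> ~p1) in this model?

w2 ||- (~p2 -> p2) -> ((p2 \/ p1) -> ~p1): every world accessible from w2 that forces ~p2 -> p2 (namely w2) also forces (p2 \/ p1) -> ~p1.

Yes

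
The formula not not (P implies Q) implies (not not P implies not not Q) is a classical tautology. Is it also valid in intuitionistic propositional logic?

Yes

This is the distribution of double negation over implication, which is intuitionistically derivable.
Assume not not (P implies Q) and not not P; suppose not Q. Then P implies Q would give not P (by contraposition), contradicting not not P; so not (P implies Q), contradicting not not (P implies Q). Hence not not Q.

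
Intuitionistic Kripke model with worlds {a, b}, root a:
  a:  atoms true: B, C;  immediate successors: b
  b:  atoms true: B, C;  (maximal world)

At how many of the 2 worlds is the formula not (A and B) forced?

2

a: forces it.
b: forces it.
Worlds forcing the formula: {a, b}.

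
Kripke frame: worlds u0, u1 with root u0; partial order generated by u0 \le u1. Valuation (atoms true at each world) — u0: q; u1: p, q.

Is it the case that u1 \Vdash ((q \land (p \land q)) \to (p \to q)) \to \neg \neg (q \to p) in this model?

Yes

u1 \Vdash ((q \land (p \land q)) \to (p \to q)) \to \neg \neg (q \to p): every world accessible from u1 that forces (q \land (p \land q)) \to (p \to q) (namely u1) also forces \neg \neg (q \to p).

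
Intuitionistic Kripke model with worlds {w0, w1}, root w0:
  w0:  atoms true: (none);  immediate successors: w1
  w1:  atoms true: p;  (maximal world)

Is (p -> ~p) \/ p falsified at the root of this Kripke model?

Yes

w0 ||-/- (p -> ~p) \/ p: neither disjunct is forced at w0.
w0 ||-/- p -> ~p: at the accessible world w1, w1 ||- p but w1 ||-/- ~p.
w1 ||-/- ~p since w1 is accessible from w1 and w1 ||- p.
So the root w0 does not force (p -> ~p) \/ p; the model is a countermodel.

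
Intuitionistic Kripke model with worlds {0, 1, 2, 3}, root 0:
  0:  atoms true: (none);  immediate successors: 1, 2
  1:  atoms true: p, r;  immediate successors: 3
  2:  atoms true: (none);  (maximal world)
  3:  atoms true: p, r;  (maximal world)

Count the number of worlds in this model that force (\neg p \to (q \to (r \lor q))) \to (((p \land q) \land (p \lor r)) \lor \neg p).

0: does not force it — 0 \nVdash (\neg p \to (q \to (r \lor q))) \to (((p \land q) \land (p \lor r)) \lor \neg p): already at 0 itself, 0 \Vdash \neg p \to (q \to (r \lor q)) but 0 \nVdash ((p \land q) \land (p \lor r)) \lor \neg p.
1: does not force it — 1 \nVdash (\neg p \to (q \to (r \lor q))) \to (((p \land q) \land (p \lor r)) \lor \neg p): already at 1 itself, 1 \Vdash \neg p \to (q \to (r \lor q)) but 1 \nVdash ((p \land q) \land (p \lor r)) \lor \neg p.
2: forces it.
3: does not force it.
Worlds forcing the formula: {2}.

1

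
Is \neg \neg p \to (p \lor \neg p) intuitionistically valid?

This is a variant of double-negation elimination (deriving excluded middle from double negation), which is not intuitionistically valid.
A Kripke countermodel: worlds s0, s1; order generated by s0 \le s1; atoms true at each world — s0:{}; s1:{p}.
s0 \nVdash \neg \neg p \to (p \lor \neg p): already at s0 itself, s0 \Vdash \neg \neg p but s0 \nVdash p \lor \neg p.
s0 \nVdash p \lor \neg p: neither disjunct is forced at s0.
s0 lacks atom p, so s0 \nVdash p.
So the root s0 does not force the formula.

No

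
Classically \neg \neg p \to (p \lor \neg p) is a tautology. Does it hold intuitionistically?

No

This is a variant of double-negation elimination (deriving excluded middle from double negation), which is not intuitionistically valid.
A Kripke countermodel: worlds w0, w1; order generated by w0 \le w1; atoms true at each world — w0:{}; w1:{p}.
w0 \nVdash \neg \neg p \to (p \lor \neg p): already at w0 itself, w0 \Vdash \neg \neg p but w0 \nVdash p \lor \neg p.
w0 \nVdash p \lor \neg p: neither disjunct is forced at w0.
w0 lacks atom p, so w0 \nVdash p.
So the root w0 does not force the formula.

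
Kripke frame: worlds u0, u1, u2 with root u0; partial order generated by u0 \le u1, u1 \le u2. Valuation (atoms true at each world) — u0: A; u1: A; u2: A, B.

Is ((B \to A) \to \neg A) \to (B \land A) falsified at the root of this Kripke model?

No

u0 \Vdash ((B \to A) \to \neg A) \to (B \land A) vacuously: no world accessible from u0 forces the antecedent (B \to A) \to \neg A.
So the root u0 forces ((B \to A) \to \neg A) \to (B \land A); the model is not a countermodel.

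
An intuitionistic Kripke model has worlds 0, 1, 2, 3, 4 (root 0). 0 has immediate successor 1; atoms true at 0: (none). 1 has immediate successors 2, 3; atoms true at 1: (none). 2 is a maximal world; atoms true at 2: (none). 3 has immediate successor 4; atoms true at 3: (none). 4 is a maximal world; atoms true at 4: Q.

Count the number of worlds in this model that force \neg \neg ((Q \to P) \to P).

0: does not force it — 0 \nVdash \neg \neg ((Q \to P) \to P) since 2 is accessible from 0 and 2 \Vdash \neg ((Q \to P) \to P).
1: does not force it.
2: does not force it.
3: forces it.
4: forces it.
Worlds forcing the formula: {3, 4}.

2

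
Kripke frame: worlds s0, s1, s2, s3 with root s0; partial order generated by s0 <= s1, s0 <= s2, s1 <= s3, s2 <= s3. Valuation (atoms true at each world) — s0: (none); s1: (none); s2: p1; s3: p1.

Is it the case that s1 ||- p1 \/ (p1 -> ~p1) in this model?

No

s1 ||-/- p1 \/ (p1 -> ~p1): neither disjunct is forced at s1.
s1 lacks atom p1, so s1 ||-/- p1.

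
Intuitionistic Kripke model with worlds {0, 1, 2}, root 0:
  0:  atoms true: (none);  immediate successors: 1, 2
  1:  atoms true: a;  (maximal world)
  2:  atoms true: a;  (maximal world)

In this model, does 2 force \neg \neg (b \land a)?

No

2 \nVdash \neg \neg (b \land a) since 2 is accessible from 2 and 2 \Vdash \neg (b \land a).
2 \Vdash \neg (b \land a): no world accessible from 2 forces b \land a.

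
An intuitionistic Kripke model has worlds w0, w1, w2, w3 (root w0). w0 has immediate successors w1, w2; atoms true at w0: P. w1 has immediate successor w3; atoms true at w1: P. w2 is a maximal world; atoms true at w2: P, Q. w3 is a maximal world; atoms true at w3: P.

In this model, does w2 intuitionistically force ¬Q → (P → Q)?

w2 ⊩ ¬Q → (P → Q) vacuously: no world accessible from w2 forces the antecedent ¬Q.

Yes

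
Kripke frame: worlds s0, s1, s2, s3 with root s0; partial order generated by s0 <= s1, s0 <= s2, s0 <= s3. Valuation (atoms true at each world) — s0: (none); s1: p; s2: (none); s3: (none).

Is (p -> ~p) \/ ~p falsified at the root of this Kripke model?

Yes

s0 ||-/- (p -> ~p) \/ ~p: neither disjunct is forced at s0.
s0 ||-/- p -> ~p: at the accessible world s1, s1 ||- p but s1 ||-/- ~p.
s1 ||-/- ~p since s1 is accessible from s1 and s1 ||- p.
So the root s0 does not force (p -> ~p) \/ ~p; the model is a countermodel.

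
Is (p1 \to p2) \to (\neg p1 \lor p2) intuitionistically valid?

This is the material-implication-as-disjunction principle, which is not intuitionistically valid.
A Kripke countermodel: worlds w0, w1; order generated by w0 \le w1; atoms true at each world — w0:{}; w1:{p1,p2}.
w0 \nVdash (p1 \to p2) \to (\neg p1 \lor p2): already at w0 itself, w0 \Vdash p1 \to p2 but w0 \nVdash \neg p1 \lor p2.
w0 \nVdash \neg p1 \lor p2: neither disjunct is forced at w0.
w0 \nVdash \neg p1 since w1 is accessible from w0 and w1 \Vdash p1.
So the root w0 does not force the formula.

No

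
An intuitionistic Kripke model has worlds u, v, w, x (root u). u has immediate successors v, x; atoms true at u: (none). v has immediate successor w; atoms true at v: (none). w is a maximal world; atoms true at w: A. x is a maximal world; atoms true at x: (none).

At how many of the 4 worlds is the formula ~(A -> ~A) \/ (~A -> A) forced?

u: does not force it — u ||-/- ~(A -> ~A) \/ (~A -> A): neither disjunct is forced at u.
v: forces it.
w: forces it.
x: does not force it — x ||-/- ~(A -> ~A) \/ (~A -> A): neither disjunct is forced at x.
Worlds forcing the formula: {v, w}.

2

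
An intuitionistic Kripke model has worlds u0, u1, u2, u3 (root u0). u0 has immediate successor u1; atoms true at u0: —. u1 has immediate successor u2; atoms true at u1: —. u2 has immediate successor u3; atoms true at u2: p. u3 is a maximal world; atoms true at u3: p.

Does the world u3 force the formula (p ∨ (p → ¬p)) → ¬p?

No

u3 ⊮ (p ∨ (p → ¬p)) → ¬p: already at u3 itself, u3 ⊩ p ∨ (p → ¬p) but u3 ⊮ ¬p.
u3 ⊮ ¬p since u3 is accessible from u3 and u3 ⊩ p.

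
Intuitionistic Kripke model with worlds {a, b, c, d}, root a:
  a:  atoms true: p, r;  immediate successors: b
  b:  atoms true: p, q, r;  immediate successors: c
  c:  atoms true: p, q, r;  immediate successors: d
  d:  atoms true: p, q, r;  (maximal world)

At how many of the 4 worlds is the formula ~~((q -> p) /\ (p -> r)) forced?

a: forces it.
b: forces it.
c: forces it.
d: forces it.
Worlds forcing the formula: {a, b, c, d}.

4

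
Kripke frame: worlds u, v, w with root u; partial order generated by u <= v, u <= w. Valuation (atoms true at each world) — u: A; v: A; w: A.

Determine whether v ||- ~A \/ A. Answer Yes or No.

Yes

v ||- ~A \/ A via the disjunct A.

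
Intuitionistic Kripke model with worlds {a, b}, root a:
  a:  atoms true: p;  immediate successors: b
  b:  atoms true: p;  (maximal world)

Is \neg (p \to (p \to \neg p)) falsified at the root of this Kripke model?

a \Vdash \neg (p \to (p \to \neg p)): no world accessible from a forces p \to (p \to \neg p).
So the root a forces \neg (p \to (p \to \neg p)); the model is not a countermodel.

No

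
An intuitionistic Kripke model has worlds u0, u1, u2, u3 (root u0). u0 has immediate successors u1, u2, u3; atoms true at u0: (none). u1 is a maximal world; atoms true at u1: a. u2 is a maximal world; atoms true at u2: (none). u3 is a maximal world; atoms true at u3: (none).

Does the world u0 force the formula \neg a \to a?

No

u0 \nVdash \neg a \to a: at the accessible world u2, u2 \Vdash \neg a but u2 \nVdash a.
u2 lacks atom a, so u2 \nVdash a.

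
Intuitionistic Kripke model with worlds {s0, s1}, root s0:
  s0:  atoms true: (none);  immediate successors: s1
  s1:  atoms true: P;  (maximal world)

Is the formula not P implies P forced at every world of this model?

s0 forces not P implies P vacuously: no world accessible from s0 forces the antecedent not P.
Since the root s0 forces not P implies P and forcing is persistent (monotone upward), every world forces it.

Yes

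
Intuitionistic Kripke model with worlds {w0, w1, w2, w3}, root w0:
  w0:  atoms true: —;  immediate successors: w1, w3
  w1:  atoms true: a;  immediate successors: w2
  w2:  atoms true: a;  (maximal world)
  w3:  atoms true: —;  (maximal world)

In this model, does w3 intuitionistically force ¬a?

w3 ⊩ ¬a: no world accessible from w3 forces a.

Yes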